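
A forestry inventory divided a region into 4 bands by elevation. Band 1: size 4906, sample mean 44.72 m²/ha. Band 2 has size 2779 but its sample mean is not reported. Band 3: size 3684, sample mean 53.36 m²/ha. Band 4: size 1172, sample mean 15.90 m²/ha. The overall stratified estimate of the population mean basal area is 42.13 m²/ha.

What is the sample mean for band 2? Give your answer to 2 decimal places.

33.73

Σ Nₕx̄ₕ = N·μ, so 2779·x̄_2 = 12541·42.13 − (4906·44.72 + 3684·53.36 + 1172·15.90).
= 528352.33 − 434609.36 = 93742.97.
x̄_2 = 93742.97 / 2779 = 33.7326... → 33.73.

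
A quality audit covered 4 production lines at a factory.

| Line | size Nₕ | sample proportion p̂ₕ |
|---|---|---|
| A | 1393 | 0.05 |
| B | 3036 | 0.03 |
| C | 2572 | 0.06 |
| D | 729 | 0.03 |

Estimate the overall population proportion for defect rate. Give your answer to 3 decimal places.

Wₕ = Nₕ/N with N = 7730: 0.1802, 0.3928, 0.3327, 0.0943.
p̂_st = 0.1802·0.05 + 0.3928·0.03 + 0.3327·0.06 + 0.0943·0.03 ≈ 0.04359... → 0.044.

0.044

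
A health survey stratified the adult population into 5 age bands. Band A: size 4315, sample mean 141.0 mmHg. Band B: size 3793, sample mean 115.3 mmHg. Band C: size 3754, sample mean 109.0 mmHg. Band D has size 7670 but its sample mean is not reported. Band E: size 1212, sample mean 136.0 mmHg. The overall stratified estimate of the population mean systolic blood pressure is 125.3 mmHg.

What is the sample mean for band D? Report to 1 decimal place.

127.7

Σ Nₕx̄ₕ = N·μ, so 7670·x̄_D = 20744·125.3 − (4315·141.0 + 3793·115.3 + 3754·109.0 + 1212·136.0).
= 2599223.2 − 1619765.9 = 979457.3.
x̄_D = 979457.3 / 7670 = 127.700... → 127.7.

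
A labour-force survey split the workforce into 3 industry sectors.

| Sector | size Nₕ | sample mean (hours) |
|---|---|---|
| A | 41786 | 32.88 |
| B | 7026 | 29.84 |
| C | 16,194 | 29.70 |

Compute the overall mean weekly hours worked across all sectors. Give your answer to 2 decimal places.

x̄_st = (Σ Nₕx̄ₕ) / (Σ Nₕ) = (41786·32.88 + 7026·29.84 + 16194·29.70) / 65006
= 2064541.32 / 65006 = 31.7592... → 31.76.

31.76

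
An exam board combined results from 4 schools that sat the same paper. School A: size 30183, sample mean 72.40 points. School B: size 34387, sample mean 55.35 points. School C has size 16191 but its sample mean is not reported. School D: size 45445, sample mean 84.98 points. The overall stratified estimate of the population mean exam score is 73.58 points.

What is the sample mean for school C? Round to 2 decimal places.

Σ Nₕx̄ₕ = N·μ, so 16191·x̄_C = 126206·73.58 − (30183·72.40 + 34387·55.35 + 45445·84.98).
= 9286237.48 − 7950485.75 = 1335751.73.
x̄_C = 1335751.73 / 16191 = 82.4996... → 82.50.

82.50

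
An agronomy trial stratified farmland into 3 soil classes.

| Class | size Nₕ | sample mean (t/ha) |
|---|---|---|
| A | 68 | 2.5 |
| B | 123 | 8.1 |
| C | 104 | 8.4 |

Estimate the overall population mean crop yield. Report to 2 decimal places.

6.91

N = 68 + 123 + 104 = 295.
The stratified mean weights each stratum mean by its population share Nₕ/N.
Σ Nₕx̄ₕ = 68·2.5 + 123·8.1 + 104·8.4 = 170 + 996.3 + 873.6 = 2039.9.
Divide by N: 2039.9 / 295 = 6.9149... → 6.91.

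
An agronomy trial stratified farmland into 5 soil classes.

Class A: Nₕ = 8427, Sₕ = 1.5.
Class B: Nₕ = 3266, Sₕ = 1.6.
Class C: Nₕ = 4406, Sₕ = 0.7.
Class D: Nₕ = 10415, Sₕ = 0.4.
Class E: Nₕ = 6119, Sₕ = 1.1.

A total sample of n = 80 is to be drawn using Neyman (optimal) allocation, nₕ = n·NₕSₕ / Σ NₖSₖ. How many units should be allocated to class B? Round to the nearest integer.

13

A: NₕSₕ = 8427·1.5 = 12640.5
B: NₕSₕ = 3266·1.6 = 5225.6
C: NₕSₕ = 4406·0.7 = 3084.2
D: NₕSₕ = 10415·0.4 = 4166
E: NₕSₕ = 6119·1.1 = 6730.9
Σ NₕSₕ = 31847.2.
n_B = 80·5225.6/31847.2 = 13.127... → 13.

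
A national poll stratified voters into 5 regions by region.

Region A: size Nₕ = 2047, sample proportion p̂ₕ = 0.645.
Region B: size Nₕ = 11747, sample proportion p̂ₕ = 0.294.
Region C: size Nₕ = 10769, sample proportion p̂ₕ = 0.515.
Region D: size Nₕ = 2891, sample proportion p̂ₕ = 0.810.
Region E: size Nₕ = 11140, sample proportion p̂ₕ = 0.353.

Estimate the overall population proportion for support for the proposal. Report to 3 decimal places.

0.430

Wₕ = Nₕ/N with N = 38594: 0.0530, 0.3044, 0.2790, 0.0749, 0.2886.
p̂_st = 0.0530·0.645 + 0.3044·0.294 + 0.2790·0.515 + 0.0749·0.810 + 0.2886·0.353 ≈ 0.42997... → 0.430.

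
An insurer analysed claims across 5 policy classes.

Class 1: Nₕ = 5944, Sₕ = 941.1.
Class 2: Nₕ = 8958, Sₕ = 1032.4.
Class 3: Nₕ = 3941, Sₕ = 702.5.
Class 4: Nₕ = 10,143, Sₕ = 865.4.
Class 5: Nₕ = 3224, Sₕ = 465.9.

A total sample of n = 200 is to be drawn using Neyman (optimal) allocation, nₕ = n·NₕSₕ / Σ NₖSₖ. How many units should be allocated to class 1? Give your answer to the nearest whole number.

Σ NₕSₕ = 5944·941.1 + 8958·1032.4 + 3941·702.5 + 10143·865.4 + 3224·465.9 = 27890503.9.
Share for 1: 5593898.4/27890503.9 = 0.20057.
n_1 = 200 × 0.20057 = 40.113... → 40.

40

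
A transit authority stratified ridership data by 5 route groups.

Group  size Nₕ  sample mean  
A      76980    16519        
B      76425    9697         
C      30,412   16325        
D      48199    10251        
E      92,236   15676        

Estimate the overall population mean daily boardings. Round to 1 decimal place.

13721.4

N = 76980 + 76425 + 30412 + 48199 + 92236 = 324252.
The stratified mean weights each stratum mean by its population share Nₕ/N.
Σ Nₕx̄ₕ = 76980·16519 + 76425·9697 + 30412·16325 + 48199·10251 + 92236·15676 = 1271632620 + 741093225 + 496475900 + 494087949 + 1445891536 = 4449181230.
Divide by N: 4449181230 / 324252 = 13721.369... → 13721.4.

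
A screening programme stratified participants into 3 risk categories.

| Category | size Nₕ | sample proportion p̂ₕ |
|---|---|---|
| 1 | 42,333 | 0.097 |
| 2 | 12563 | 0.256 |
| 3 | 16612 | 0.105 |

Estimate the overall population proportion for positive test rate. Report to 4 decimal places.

Wₕ = Nₕ/N with N = 71508: 0.5920, 0.1757, 0.2323.
p̂_st = 0.5920·0.097 + 0.1757·0.256 + 0.2323·0.105 ≈ 0.126793... → 0.1268.

0.1268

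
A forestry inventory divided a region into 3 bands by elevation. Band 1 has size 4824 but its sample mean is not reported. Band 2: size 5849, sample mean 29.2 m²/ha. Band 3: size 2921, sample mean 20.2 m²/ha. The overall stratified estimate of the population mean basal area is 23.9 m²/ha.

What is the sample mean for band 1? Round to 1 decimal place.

Σ Nₕx̄ₕ = N·μ, so 4824·x̄_1 = 13594·23.9 − (5849·29.2 + 2921·20.2).
= 324896.6 − 229795 = 95101.6.
x̄_1 = 95101.6 / 4824 = 19.714... → 19.7.

19.7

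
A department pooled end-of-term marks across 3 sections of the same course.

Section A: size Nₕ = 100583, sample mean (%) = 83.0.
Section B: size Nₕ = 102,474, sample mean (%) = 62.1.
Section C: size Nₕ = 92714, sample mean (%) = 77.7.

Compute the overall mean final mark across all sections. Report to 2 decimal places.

x̄_st = (Σ Nₕx̄ₕ) / (Σ Nₕ) = (100583·83.0 + 102474·62.1 + 92714·77.7) / 295771
= 21915902.2 / 295771 = 74.0975... → 74.10.

74.10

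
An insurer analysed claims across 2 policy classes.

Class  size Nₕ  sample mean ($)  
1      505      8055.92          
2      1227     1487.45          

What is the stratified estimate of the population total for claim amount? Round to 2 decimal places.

5893340.75

Population total = Σ Nₕ·x̄ₕ (each stratum's size times its mean).
505·8055.92 + 1227·1487.45 = 4068239.6 + 1825101.15 = 5893340.75.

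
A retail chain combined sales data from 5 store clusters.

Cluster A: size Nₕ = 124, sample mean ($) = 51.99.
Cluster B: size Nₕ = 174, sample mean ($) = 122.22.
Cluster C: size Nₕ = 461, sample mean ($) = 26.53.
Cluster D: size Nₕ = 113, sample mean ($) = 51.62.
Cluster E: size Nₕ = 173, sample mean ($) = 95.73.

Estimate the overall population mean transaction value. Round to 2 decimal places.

59.65

x̄_st = (Σ Nₕx̄ₕ) / (Σ Nₕ) = (124·51.99 + 174·122.22 + 461·26.53 + 113·51.62 + 173·95.73) / 1045
= 62337.72 / 1045 = 59.6533... → 59.65.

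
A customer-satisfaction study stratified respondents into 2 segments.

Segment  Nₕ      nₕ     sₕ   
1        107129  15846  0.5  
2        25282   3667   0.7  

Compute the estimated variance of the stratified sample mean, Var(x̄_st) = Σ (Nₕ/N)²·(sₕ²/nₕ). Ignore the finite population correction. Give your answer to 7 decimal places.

0.0000152

N = 132411. Term for each stratum: Wₕ²sₕ²/nₕ.
Var(x̄_st) = 0.0000103273 + 0.0000048715 = 0.0000151988 → 0.0000152.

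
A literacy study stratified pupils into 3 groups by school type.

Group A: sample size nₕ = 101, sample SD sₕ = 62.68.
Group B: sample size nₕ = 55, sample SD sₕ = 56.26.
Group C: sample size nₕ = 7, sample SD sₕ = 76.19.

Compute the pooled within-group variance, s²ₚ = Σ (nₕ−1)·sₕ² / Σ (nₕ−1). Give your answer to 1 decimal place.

Degrees of freedom: 100 + 54 + 6 = 160.
Σ(nₕ−1)sₕ² = 100·3928.7824 + 54·3165.1876 + 6·5804.9161 = 598627.867.
s²ₚ = 598627.867 / 160 = 3741.424... → 3741.4.

3741.4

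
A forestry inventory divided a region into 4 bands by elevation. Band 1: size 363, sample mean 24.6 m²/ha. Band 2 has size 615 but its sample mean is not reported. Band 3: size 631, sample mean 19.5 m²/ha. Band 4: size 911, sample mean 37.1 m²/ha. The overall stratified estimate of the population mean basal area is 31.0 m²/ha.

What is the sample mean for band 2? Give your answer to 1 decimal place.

N = 363 + 615 + 631 + 911 = 2520.
Overall total = μ·N = 31.0·2520 = 78120.
Subtract the known strata: 363·24.6 + 631·19.5 + 911·37.1 = 55032.4.
Remaining total for band 2: 78120 − 55032.4 = 23087.6.
Divide by its size: 23087.6 / 615 = 37.541... → 37.5.

37.5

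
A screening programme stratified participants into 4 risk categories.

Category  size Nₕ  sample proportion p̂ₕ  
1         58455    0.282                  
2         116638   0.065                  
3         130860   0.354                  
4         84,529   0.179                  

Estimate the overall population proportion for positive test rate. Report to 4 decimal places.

N = 58455 + 116638 + 130860 + 84529 = 390482.
Overall proportion = Σ (Nₕ/N)·p̂ₕ.
Σ Nₕp̂ₕ = 16484.31 + 7581.47 + 46324.44 + 15130.691 = 85520.911.
85520.911 / 390482 = 0.219014... → 0.2190.

0.2190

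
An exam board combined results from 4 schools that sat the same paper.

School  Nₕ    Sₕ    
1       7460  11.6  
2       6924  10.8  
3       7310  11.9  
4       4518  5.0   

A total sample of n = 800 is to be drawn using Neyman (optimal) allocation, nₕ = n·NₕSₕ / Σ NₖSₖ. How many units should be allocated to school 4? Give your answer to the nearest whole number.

1: NₕSₕ = 7460·11.6 = 86536
2: NₕSₕ = 6924·10.8 = 74779.2
3: NₕSₕ = 7310·11.9 = 86989
4: NₕSₕ = 4518·5.0 = 22590
Σ NₕSₕ = 270894.2.
n_4 = 800·22590/270894.2 = 66.712... → 67.

67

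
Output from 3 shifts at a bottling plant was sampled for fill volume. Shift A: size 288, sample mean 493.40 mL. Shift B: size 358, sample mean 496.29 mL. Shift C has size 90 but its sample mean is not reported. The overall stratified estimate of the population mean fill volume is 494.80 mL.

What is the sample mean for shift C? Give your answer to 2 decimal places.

493.35

Σ Nₕx̄ₕ = N·μ, so 90·x̄_C = 736·494.80 − (288·493.40 + 358·496.29).
= 364172.8 − 319771.02 = 44401.78.
x̄_C = 44401.78 / 90 = 493.3531... → 493.35.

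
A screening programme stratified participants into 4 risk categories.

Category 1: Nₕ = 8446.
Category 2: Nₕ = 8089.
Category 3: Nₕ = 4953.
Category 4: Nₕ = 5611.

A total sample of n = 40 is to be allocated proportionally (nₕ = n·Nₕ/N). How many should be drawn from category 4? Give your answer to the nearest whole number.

N = 8446 + 8089 + 4953 + 5611 = 27099.
n_4 = 40·5611/27099 = 8.282... → 8.

8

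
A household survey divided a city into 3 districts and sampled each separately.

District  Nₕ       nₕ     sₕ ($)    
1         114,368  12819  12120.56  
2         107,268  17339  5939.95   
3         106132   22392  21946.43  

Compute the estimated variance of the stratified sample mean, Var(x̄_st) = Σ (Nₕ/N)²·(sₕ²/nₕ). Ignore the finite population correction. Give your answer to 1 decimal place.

3868.5

N = 327768; Wₕ = Nₕ/N.
district 1: (114368/327768)²·12120.56²/12819 = 1395.2987
district 2: (107268/327768)²·5939.95²/17339 = 217.9459
district 3: (106132/327768)²·21946.43²/22392 = 2255.2489
Sum = 3868.4935 → 3868.5.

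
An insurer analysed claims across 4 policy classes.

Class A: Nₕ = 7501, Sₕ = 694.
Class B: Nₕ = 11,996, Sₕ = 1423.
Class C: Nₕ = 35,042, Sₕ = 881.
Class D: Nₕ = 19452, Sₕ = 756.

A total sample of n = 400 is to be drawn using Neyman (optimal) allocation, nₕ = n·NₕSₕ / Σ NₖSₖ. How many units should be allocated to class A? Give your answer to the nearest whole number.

A: NₕSₕ = 7501·694 = 5205694
B: NₕSₕ = 11996·1423 = 17070308
C: NₕSₕ = 35042·881 = 30872002
D: NₕSₕ = 19452·756 = 14705712
Σ NₕSₕ = 67853716.
n_A = 400·5205694/67853716 = 30.688... → 31.

31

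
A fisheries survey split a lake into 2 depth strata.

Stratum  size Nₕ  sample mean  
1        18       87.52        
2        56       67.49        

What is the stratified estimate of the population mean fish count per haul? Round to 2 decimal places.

72.36

x̄_st = (Σ Nₕx̄ₕ) / (Σ Nₕ) = (18·87.52 + 56·67.49) / 74
= 5354.8 / 74 = 72.3622... → 72.36.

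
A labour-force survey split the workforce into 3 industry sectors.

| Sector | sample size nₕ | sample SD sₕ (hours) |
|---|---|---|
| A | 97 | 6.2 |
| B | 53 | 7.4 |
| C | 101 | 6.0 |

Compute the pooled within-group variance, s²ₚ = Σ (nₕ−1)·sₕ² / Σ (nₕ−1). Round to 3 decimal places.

40.878

A: (97−1)·6.2² = 96·38.44 = 3690.24
B: (53−1)·7.4² = 52·54.76 = 2847.52
C: (101−1)·6.0² = 100·36 = 3600
Numerator = 10137.76; denominator = Σ(nₕ−1) = 248.
s²ₚ = 10137.76/248 = 40.87806... → 40.878.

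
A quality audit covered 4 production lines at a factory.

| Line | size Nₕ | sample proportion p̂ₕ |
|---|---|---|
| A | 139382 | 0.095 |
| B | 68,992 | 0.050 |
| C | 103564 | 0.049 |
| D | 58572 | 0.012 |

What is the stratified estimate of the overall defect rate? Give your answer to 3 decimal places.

0.061

N = 139382 + 68992 + 103564 + 58572 = 370510.
Overall proportion = Σ (Nₕ/N)·p̂ₕ.
Σ Nₕp̂ₕ = 13241.29 + 3449.6 + 5074.636 + 702.864 = 22468.39.
22468.39 / 370510 = 0.06064... → 0.061.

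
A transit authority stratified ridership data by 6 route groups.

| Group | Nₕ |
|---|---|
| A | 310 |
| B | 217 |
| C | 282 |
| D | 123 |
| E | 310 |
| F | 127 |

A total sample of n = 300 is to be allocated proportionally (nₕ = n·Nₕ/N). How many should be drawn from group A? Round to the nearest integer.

68

N = 310 + 217 + 282 + 123 + 310 + 127 = 1369.
n_A = 300·310/1369 = 67.933... → 68.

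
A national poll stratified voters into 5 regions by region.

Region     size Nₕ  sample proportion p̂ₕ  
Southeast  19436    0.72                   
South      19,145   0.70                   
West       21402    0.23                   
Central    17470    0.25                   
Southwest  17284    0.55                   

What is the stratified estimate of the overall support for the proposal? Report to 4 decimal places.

0.4876

N = 19436 + 19145 + 21402 + 17470 + 17284 = 94737.
Overall proportion = Σ (Nₕ/N)·p̂ₕ.
Σ Nₕp̂ₕ = 13993.92 + 13401.5 + 4922.46 + 4367.5 + 9506.2 = 46191.58.
46191.58 / 94737 = 0.487577... → 0.4876.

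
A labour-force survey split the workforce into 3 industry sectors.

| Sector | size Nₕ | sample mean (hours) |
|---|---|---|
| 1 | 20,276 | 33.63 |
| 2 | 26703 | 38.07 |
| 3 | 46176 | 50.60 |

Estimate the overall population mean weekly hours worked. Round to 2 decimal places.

N = 93155; weights Wₕ = Nₕ/N = (0.2177, 0.2867, 0.4957).
x̄_st = Σ Wₕ·x̄ₕ = 0.2177·33.63 + 0.2867·38.07 + 0.4957·50.60 ≈ 43.3146...
→ 43.31.

43.31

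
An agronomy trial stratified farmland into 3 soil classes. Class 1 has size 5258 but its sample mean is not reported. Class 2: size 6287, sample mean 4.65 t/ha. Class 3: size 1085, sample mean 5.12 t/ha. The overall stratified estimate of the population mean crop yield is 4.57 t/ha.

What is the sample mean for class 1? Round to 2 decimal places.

Σ Nₕx̄ₕ = N·μ, so 5258·x̄_1 = 12630·4.57 − (6287·4.65 + 1085·5.12).
= 57719.1 − 34789.75 = 22929.35.
x̄_1 = 22929.35 / 5258 = 4.3609... → 4.36.

4.36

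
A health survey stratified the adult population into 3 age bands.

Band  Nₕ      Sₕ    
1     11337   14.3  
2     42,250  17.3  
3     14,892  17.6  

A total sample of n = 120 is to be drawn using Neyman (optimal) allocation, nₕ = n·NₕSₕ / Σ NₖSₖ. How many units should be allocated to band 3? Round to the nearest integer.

1: NₕSₕ = 11337·14.3 = 162119.1
2: NₕSₕ = 42250·17.3 = 730925
3: NₕSₕ = 14892·17.6 = 262099.2
Σ NₕSₕ = 1155143.3.
n_3 = 120·262099.2/1155143.3 = 27.228... → 27.

27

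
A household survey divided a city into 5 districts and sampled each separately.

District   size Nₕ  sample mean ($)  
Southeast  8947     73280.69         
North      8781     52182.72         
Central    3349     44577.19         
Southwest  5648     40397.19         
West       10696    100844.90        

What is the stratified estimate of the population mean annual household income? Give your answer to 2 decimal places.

N = 37421; weights Wₕ = Nₕ/N = (0.2391, 0.2347, 0.0895, 0.1509, 0.2858).
x̄_st = Σ Wₕ·x̄ₕ = 0.2391·73280.69 + 0.2347·52182.72 + 0.0895·44577.19 + 0.1509·40397.19 + 0.2858·100844.90 ≈ 68676.6304...
→ 68676.63.

68676.63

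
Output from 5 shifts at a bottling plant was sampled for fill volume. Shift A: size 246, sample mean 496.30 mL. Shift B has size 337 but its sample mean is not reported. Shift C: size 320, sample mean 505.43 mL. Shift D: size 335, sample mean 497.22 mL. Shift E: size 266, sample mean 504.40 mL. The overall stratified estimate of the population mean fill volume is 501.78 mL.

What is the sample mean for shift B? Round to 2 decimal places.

504.78

Σ Nₕx̄ₕ = N·μ, so 337·x̄_B = 1504·501.78 − (246·496.30 + 320·505.43 + 335·497.22 + 266·504.40).
= 754677.12 − 584566.5 = 170110.62.
x̄_B = 170110.62 / 337 = 504.7793... → 504.78.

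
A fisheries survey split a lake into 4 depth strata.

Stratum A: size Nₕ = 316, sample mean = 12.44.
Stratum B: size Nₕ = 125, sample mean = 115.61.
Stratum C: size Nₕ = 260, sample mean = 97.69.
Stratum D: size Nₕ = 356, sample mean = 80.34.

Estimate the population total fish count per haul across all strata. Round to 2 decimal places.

Population total = Σ Nₕ·x̄ₕ (each stratum's size times its mean).
316·12.44 + 125·115.61 + 260·97.69 + 356·80.34 = 3931.04 + 14451.25 + 25399.4 + 28601.04 = 72382.73.

72382.73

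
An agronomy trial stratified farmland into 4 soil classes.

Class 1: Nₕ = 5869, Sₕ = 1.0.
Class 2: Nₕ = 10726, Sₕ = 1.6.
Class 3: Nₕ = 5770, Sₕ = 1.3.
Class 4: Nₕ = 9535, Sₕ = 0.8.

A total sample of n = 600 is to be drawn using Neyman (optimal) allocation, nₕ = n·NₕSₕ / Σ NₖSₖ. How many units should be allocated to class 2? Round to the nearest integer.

270

1: NₕSₕ = 5869·1.0 = 5869
2: NₕSₕ = 10726·1.6 = 17161.6
3: NₕSₕ = 5770·1.3 = 7501
4: NₕSₕ = 9535·0.8 = 7628
Σ NₕSₕ = 38159.6.
n_2 = 600·17161.6/38159.6 = 269.839... → 270.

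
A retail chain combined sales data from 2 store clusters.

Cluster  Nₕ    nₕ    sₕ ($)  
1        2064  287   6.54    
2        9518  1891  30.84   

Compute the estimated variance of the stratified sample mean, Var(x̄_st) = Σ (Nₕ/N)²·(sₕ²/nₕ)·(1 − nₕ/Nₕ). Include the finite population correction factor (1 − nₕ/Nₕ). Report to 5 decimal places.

N = 11582; Wₕ = Nₕ/N.
cluster 1: (2064/11582)²·6.54²/287·(1 − 287/2064) = 0.00407477
cluster 2: (9518/11582)²·30.84²/1891·(1 − 1891/9518) = 0.27218835
Sum = 0.27626313 → 0.27626.

0.27626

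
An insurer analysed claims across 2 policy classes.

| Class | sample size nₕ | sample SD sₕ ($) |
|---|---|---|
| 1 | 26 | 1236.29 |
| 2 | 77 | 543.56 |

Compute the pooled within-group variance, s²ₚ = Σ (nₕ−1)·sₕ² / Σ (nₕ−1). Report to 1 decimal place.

1: (26−1)·1236.29² = 25·1528412.9641 = 38210324.1025
2: (77−1)·543.56² = 76·295457.4736 = 22454767.9936
Numerator = 60665092.0961; denominator = Σ(nₕ−1) = 101.
s²ₚ = 60665092.0961/101 = 600644.476... → 600644.5.

600644.5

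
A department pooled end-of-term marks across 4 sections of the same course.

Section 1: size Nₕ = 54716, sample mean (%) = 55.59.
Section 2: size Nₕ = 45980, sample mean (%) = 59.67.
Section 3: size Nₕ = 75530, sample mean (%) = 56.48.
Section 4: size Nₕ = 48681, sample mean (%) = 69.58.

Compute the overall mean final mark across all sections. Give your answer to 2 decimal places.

59.75

x̄_st = (Σ Nₕx̄ₕ) / (Σ Nₕ) = (54716·55.59 + 45980·59.67 + 75530·56.48 + 48681·69.58) / 224907
= 13438447.42 / 224907 = 59.7511... → 59.75.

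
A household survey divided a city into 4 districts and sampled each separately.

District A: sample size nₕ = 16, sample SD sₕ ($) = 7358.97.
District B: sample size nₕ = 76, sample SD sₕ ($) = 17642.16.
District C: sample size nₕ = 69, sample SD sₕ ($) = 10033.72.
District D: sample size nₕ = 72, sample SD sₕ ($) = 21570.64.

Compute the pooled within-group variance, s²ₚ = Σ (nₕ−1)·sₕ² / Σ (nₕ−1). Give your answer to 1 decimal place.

279639550.4

Degrees of freedom: 15 + 75 + 68 + 71 = 229.
Σ(nₕ−1)sₕ² = 15·54154439.4609 + 75·311245809.4656 + 68·100675537.0384 + 71·465292510.0096 = 64037457031.1263.
s²ₚ = 64037457031.1263 / 229 = 279639550.354... → 279639550.4.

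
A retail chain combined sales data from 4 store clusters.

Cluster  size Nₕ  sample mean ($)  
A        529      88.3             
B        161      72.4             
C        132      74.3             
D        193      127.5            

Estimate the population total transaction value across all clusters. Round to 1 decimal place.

92782.2

Population total = Σ Nₕ·x̄ₕ (each stratum's size times its mean).
529·88.3 + 161·72.4 + 132·74.3 + 193·127.5 = 46710.7 + 11656.4 + 9807.6 + 24607.5 = 92782.2.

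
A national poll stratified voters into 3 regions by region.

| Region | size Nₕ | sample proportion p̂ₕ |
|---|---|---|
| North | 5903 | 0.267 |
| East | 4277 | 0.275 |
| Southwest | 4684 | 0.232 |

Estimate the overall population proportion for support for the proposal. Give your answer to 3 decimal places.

Wₕ = Nₕ/N with N = 14864: 0.3971, 0.2877, 0.3151.
p̂_st = 0.3971·0.267 + 0.2877·0.275 + 0.3151·0.232 ≈ 0.25827... → 0.258.

0.258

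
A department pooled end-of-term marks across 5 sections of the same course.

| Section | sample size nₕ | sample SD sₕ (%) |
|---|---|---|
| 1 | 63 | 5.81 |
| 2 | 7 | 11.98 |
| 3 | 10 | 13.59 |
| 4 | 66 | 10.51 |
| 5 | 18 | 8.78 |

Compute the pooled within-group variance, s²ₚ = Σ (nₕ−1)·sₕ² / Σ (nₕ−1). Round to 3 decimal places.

82.431

1: (63−1)·5.81² = 62·33.7561 = 2092.8782
2: (7−1)·11.98² = 6·143.5204 = 861.1224
3: (10−1)·13.59² = 9·184.6881 = 1662.1929
4: (66−1)·10.51² = 65·110.4601 = 7179.9065
5: (18−1)·8.78² = 17·77.0884 = 1310.5028
Numerator = 13106.6028; denominator = Σ(nₕ−1) = 159.
s²ₚ = 13106.6028/159 = 82.43146... → 82.431.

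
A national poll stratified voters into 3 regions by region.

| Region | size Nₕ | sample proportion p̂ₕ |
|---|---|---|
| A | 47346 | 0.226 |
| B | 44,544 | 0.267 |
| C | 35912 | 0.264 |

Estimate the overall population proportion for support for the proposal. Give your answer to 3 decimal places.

N = 47346 + 44544 + 35912 = 127802.
Overall proportion = Σ (Nₕ/N)·p̂ₕ.
Σ Nₕp̂ₕ = 10700.196 + 11893.248 + 9480.768 = 32074.212.
32074.212 / 127802 = 0.25097... → 0.251.

0.251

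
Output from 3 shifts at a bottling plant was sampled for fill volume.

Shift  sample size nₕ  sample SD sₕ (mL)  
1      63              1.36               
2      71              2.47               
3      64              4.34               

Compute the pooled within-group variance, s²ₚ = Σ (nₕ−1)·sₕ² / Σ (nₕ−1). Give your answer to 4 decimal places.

8.8635

1: (63−1)·1.36² = 62·1.8496 = 114.6752
2: (71−1)·2.47² = 70·6.1009 = 427.063
3: (64−1)·4.34² = 63·18.8356 = 1186.6428
Numerator = 1728.381; denominator = Σ(nₕ−1) = 195.
s²ₚ = 1728.381/195 = 8.863492... → 8.8635.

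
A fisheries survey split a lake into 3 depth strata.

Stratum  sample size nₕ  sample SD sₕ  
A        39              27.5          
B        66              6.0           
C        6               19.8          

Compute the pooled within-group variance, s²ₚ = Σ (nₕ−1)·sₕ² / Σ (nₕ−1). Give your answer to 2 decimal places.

305.90

A: (39−1)·27.5² = 38·756.25 = 28737.5
B: (66−1)·6.0² = 65·36 = 2340
C: (6−1)·19.8² = 5·392.04 = 1960.2
Numerator = 33037.7; denominator = Σ(nₕ−1) = 108.
s²ₚ = 33037.7/108 = 305.9046... → 305.90.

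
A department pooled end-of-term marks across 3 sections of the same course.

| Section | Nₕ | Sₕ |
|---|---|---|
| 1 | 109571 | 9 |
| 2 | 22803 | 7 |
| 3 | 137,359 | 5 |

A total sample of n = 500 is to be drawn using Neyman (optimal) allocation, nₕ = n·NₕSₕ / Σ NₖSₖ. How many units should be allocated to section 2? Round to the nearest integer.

1: NₕSₕ = 109571·9 = 986139
2: NₕSₕ = 22803·7 = 159621
3: NₕSₕ = 137359·5 = 686795
Σ NₕSₕ = 1832555.
n_2 = 500·159621/1832555 = 43.551... → 44.

44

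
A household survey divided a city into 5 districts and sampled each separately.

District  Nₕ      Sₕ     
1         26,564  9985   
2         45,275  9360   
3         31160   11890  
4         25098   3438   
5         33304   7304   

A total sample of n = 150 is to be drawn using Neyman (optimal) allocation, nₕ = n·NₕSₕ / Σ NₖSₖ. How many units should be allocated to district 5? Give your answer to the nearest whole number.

1: NₕSₕ = 26564·9985 = 265241540
2: NₕSₕ = 45275·9360 = 423774000
3: NₕSₕ = 31160·11890 = 370492400
4: NₕSₕ = 25098·3438 = 86286924
5: NₕSₕ = 33304·7304 = 243252416
Σ NₕSₕ = 1389047280.
n_5 = 150·243252416/1389047280 = 26.268... → 26.

26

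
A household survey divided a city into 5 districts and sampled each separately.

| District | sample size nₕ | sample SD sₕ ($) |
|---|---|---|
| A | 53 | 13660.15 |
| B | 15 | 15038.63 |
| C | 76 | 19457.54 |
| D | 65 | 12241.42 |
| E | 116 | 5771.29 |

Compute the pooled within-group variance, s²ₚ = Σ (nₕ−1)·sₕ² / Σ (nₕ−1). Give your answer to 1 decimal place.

Degrees of freedom: 52 + 14 + 75 + 64 + 115 = 320.
Σ(nₕ−1)sₕ² = 52·186599698.0225 + 14·226160392.2769 + 75·378595862.8516 + 64·149852363.6164 + 115·33307788.2641 = 54685066424.7377.
s²ₚ = 54685066424.7377 / 320 = 170890832.577... → 170890832.6.

170890832.6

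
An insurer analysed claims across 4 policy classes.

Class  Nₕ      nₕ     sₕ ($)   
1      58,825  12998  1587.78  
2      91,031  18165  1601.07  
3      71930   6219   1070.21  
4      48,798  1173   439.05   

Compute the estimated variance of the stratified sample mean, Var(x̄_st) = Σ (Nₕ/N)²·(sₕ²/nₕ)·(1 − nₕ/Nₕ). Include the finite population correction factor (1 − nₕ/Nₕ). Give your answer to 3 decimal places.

37.032

N = 270584; Wₕ = Nₕ/N.
class 1: (58825/270584)²·1587.78²/12998·(1 − 12998/58825) = 7.141398
class 2: (91031/270584)²·1601.07²/18165·(1 − 18165/91031) = 12.784839
class 3: (71930/270584)²·1070.21²/6219·(1 − 6219/71930) = 11.889439
class 4: (48798/270584)²·439.05²/1173·(1 − 1173/48798) = 5.216302
Sum = 37.031978 → 37.032.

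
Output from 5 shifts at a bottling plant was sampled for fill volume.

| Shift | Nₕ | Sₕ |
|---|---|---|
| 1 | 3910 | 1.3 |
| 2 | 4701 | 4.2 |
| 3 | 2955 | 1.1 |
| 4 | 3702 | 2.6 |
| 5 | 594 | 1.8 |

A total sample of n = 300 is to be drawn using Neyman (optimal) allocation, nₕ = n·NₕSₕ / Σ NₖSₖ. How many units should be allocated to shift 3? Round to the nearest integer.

Σ NₕSₕ = 3910·1.3 + 4701·4.2 + 2955·1.1 + 3702·2.6 + 594·1.8 = 38772.1.
Share for 3: 3250.5/38772.1 = 0.08384.
n_3 = 300 × 0.08384 = 25.151... → 25.

25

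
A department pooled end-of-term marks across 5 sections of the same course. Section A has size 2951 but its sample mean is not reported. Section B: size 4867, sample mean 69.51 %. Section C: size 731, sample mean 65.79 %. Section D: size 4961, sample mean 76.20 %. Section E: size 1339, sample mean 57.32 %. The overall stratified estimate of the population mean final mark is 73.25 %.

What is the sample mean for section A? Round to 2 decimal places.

83.54

N = 2951 + 4867 + 731 + 4961 + 1339 = 14849.
Overall total = μ·N = 73.25·14849 = 1087689.25.
Subtract the known strata: 4867·69.51 + 731·65.79 + 4961·76.20 + 1339·57.32 = 841177.34.
Remaining total for section A: 1087689.25 − 841177.34 = 246511.91.
Divide by its size: 246511.91 / 2951 = 83.5350... → 83.54.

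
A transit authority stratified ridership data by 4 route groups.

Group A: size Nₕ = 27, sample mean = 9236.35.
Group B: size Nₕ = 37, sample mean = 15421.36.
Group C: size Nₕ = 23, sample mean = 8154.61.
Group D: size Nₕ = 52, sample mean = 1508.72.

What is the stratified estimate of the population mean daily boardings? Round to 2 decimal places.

N = 139; weights Wₕ = Nₕ/N = (0.1942, 0.2662, 0.1655, 0.3741).
x̄_st = Σ Wₕ·x̄ₕ = 0.1942·9236.35 + 0.2662·15421.36 + 0.1655·8154.61 + 0.3741·1508.72 ≈ 7812.8147...
→ 7812.81.

7812.81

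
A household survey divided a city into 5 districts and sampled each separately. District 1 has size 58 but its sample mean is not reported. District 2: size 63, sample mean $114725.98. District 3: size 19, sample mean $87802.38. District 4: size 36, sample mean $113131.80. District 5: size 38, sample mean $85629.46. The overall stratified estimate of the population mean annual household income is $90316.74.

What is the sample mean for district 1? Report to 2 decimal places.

53536.83

Σ Nₕx̄ₕ = N·μ, so 58·x̄_1 = 214·90316.74 − (63·114725.98 + 19·87802.38 + 36·113131.80 + 38·85629.46).
= 19327782.36 − 16222646.24 = 3105136.12.
x̄_1 = 3105136.12 / 58 = 53536.8297... → 53536.83.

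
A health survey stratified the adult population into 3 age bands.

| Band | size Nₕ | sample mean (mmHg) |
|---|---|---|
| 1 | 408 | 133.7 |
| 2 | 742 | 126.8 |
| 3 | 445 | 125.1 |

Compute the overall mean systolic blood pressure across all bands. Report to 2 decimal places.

N = 1595; weights Wₕ = Nₕ/N = (0.2558, 0.4652, 0.2790).
x̄_st = Σ Wₕ·x̄ₕ = 0.2558·133.7 + 0.4652·126.8 + 0.2790·125.1 ≈ 128.0907...
→ 128.09.

128.09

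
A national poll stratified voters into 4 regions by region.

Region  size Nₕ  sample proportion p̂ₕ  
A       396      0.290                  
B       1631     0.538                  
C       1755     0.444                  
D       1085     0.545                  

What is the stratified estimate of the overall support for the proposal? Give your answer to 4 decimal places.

0.4855

N = 396 + 1631 + 1755 + 1085 = 4867.
Overall proportion = Σ (Nₕ/N)·p̂ₕ.
Σ Nₕp̂ₕ = 114.84 + 877.478 + 779.22 + 591.325 = 2362.863.
2362.863 / 4867 = 0.485487... → 0.4855.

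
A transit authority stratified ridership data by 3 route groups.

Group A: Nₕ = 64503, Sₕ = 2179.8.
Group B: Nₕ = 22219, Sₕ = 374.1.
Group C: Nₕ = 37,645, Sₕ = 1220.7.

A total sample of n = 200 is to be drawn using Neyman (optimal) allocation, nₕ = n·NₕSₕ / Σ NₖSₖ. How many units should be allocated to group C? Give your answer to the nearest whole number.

47

Σ NₕSₕ = 64503·2179.8 + 22219·374.1 + 37645·1220.7 = 194869018.8.
Share for C: 45953251.5/194869018.8 = 0.23582.
n_C = 200 × 0.23582 = 47.163... → 47.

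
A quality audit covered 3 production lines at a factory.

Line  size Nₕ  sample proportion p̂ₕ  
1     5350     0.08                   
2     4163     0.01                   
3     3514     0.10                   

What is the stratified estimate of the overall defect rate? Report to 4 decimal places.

N = 5350 + 4163 + 3514 = 13027.
Overall proportion = Σ (Nₕ/N)·p̂ₕ.
Σ Nₕp̂ₕ = 428 + 41.63 + 351.4 = 821.03.
821.03 / 13027 = 0.063025... → 0.0630.

0.0630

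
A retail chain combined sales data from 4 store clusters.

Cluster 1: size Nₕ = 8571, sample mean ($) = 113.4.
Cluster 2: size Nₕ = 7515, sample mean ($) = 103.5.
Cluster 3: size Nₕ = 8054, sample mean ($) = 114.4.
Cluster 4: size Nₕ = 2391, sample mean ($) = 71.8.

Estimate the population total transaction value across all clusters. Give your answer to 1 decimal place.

1: 8571·113.4 = 971951.4
2: 7515·103.5 = 777802.5
3: 8054·114.4 = 921377.6
4: 2391·71.8 = 171673.8
τ̂ = Σ Nₕx̄ₕ = 2842805.3.

2842805.3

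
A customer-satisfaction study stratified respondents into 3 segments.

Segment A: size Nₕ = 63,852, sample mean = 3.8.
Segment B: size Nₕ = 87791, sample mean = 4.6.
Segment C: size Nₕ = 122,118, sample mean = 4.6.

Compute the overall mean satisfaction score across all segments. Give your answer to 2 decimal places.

4.41

N = 273761; weights Wₕ = Nₕ/N = (0.2332, 0.3207, 0.4461).
x̄_st = Σ Wₕ·x̄ₕ = 0.2332·3.8 + 0.3207·4.6 + 0.4461·4.6 ≈ 4.4134...
→ 4.41.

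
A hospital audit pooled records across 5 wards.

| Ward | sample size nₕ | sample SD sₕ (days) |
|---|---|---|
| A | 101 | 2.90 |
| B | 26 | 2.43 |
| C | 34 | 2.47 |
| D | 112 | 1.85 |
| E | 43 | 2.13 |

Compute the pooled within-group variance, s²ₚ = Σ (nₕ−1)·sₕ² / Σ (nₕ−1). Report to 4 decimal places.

5.6604

Degrees of freedom: 100 + 25 + 33 + 111 + 42 = 311.
Σ(nₕ−1)sₕ² = 100·8.41 + 25·5.9049 + 33·6.1009 + 111·3.4225 + 42·4.5369 = 1760.3995.
s²ₚ = 1760.3995 / 311 = 5.660449... → 5.6604.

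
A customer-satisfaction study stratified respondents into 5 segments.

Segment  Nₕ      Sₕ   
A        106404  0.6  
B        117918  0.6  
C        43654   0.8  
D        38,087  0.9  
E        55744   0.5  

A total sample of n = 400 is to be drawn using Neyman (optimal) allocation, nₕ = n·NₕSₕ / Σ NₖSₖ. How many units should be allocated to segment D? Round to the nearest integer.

Σ NₕSₕ = 106404·0.6 + 117918·0.6 + 43654·0.8 + 38087·0.9 + 55744·0.5 = 231666.7.
Share for D: 34278.3/231666.7 = 0.14796.
n_D = 400 × 0.14796 = 59.186... → 59.

59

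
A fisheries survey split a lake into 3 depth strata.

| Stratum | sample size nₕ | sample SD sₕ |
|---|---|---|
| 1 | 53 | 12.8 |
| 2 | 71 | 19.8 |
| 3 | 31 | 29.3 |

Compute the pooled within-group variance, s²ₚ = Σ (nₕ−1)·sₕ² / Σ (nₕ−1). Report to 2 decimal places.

406.03

Degrees of freedom: 52 + 70 + 30 = 152.
Σ(nₕ−1)sₕ² = 52·163.84 + 70·392.04 + 30·858.49 = 61717.18.
s²ₚ = 61717.18 / 152 = 406.0341... → 406.03.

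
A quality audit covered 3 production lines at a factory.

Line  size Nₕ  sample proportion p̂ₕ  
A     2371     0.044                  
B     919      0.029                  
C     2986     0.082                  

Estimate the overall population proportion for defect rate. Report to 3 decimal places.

N = 2371 + 919 + 2986 = 6276.
Overall proportion = Σ (Nₕ/N)·p̂ₕ.
Σ Nₕp̂ₕ = 104.324 + 26.651 + 244.852 = 375.827.
375.827 / 6276 = 0.05988... → 0.060.

0.060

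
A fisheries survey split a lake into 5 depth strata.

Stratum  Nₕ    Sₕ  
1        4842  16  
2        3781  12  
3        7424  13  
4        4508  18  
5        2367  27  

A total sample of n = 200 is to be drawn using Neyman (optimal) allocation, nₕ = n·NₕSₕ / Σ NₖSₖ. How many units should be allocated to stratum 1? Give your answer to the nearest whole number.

43

1: NₕSₕ = 4842·16 = 77472
2: NₕSₕ = 3781·12 = 45372
3: NₕSₕ = 7424·13 = 96512
4: NₕSₕ = 4508·18 = 81144
5: NₕSₕ = 2367·27 = 63909
Σ NₕSₕ = 364409.
n_1 = 200·77472/364409 = 42.519... → 43.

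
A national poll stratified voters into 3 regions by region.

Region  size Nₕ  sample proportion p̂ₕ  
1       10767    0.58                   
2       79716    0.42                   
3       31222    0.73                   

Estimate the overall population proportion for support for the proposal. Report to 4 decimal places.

0.5137

Wₕ = Nₕ/N with N = 121705: 0.0885, 0.6550, 0.2565.
p̂_st = 0.0885·0.58 + 0.6550·0.42 + 0.2565·0.73 ≈ 0.513682... → 0.5137.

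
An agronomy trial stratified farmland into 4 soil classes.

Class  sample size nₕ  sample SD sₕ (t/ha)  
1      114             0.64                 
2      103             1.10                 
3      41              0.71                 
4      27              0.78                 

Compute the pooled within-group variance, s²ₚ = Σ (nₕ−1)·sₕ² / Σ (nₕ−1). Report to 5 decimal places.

1: (114−1)·0.64² = 113·0.4096 = 46.2848
2: (103−1)·1.10² = 102·1.21 = 123.42
3: (41−1)·0.71² = 40·0.5041 = 20.164
4: (27−1)·0.78² = 26·0.6084 = 15.8184
Numerator = 205.6872; denominator = Σ(nₕ−1) = 281.
s²ₚ = 205.6872/281 = 0.7319829... → 0.73198.

0.73198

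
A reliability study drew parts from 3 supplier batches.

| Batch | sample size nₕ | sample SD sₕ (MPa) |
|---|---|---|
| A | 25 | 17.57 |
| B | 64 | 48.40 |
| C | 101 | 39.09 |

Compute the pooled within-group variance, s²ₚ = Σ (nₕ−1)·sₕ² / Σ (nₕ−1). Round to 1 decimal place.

Degrees of freedom: 24 + 63 + 100 = 187.
Σ(nₕ−1)sₕ² = 24·308.7049 + 63·2342.56 + 100·1528.0281 = 307793.0076.
s²ₚ = 307793.0076 / 187 = 1645.952... → 1646.0.

1646.0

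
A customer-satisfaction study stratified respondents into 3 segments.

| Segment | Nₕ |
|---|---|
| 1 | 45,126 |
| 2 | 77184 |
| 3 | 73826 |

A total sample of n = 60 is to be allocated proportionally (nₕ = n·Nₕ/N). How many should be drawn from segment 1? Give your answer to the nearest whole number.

N = 45126 + 77184 + 73826 = 196136.
n_1 = 60·45126/196136 = 13.805... → 14.

14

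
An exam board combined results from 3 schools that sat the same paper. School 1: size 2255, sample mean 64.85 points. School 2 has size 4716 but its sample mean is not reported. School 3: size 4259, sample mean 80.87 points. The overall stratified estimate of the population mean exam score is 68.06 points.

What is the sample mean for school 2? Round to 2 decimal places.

58.03

N = 2255 + 4716 + 4259 = 11230.
Overall total = μ·N = 68.06·11230 = 764313.8.
Subtract the known strata: 2255·64.85 + 4259·80.87 = 490662.08.
Remaining total for school 2: 764313.8 − 490662.08 = 273651.72.
Divide by its size: 273651.72 / 4716 = 58.0262... → 58.03.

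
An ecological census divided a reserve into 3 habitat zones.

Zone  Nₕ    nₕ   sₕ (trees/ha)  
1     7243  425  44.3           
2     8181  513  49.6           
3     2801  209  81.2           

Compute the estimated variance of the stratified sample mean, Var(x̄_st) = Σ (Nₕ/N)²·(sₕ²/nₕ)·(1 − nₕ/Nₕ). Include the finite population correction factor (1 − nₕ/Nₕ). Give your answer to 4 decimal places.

N = 18225; Wₕ = Nₕ/N.
zone 1: (7243/18225)²·44.3²/425·(1 − 425/7243) = 0.6865291
zone 2: (8181/18225)²·49.6²/513·(1 − 513/8181) = 0.9057314
zone 3: (2801/18225)²·81.2²/209·(1 − 209/2801) = 0.6895707
Sum = 2.2818311 → 2.2818.

2.2818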